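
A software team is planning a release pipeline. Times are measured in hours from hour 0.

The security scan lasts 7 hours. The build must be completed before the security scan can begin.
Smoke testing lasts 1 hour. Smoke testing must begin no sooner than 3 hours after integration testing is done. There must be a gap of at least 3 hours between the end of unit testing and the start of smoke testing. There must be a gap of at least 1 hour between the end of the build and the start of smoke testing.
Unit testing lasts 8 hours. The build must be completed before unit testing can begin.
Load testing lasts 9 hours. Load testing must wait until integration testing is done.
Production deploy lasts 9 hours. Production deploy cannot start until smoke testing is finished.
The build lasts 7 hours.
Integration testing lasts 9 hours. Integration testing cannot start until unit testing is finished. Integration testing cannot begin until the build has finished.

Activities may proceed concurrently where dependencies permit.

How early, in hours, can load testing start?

The build has no prerequisites, so it starts at hour 0 and finishes at hour 7.
Unit testing cannot begin until the build (finishes hour 7). It runs from hour 7 to 7 + 8 = hour 15.
Integration testing has to wait for unit testing (finishes hour 15); the build (finishes hour 7). The latest of these is hour 15, so integration testing runs hour 15 to 15 + 9 = hour 24.
Load testing waits on integration testing (finishes hour 24), so the earliest it can start is hour 24.

24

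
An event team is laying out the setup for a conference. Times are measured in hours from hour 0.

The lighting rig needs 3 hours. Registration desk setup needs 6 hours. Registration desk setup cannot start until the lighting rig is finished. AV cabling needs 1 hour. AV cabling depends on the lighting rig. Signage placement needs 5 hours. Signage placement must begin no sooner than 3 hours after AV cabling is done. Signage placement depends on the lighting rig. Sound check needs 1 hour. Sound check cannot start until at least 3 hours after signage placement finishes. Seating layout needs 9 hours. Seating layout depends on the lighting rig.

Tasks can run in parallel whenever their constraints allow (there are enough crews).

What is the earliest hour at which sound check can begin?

The lighting rig can start immediately at hour 0; it finishes at hour 3.
AV cabling waits on the lighting rig (finishes hour 3), so it starts at hour 3 and finishes at 3 + 1 = hour 4.
Signage placement needs all of AV cabling (finishes hour 4, plus 3-hour gap → hour 7); the lighting rig (finishes hour 3). That puts its earliest start at hour 7; it finishes at 7 + 5 = hour 12.
Sound check waits on signage placement (finishes hour 12, plus 3-hour gap → hour 15), so the earliest it can start is hour 15.

15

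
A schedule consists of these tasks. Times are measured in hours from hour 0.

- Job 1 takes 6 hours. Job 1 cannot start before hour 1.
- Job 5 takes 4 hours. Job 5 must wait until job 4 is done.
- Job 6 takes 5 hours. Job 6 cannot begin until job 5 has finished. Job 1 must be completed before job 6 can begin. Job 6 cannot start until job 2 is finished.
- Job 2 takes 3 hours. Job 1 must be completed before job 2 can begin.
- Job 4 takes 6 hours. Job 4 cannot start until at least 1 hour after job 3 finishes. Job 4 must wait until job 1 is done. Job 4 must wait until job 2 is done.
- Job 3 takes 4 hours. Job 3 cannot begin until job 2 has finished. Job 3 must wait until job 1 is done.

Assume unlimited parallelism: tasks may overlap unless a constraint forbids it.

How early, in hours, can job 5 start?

21

Job 1 waits on its own release at hour 1, so it starts at hour 1 and finishes at 1 + 6 = hour 7.
After job 1 (finishes hour 7), job 2 can start at hour 7 and finishes at hour 10.
Job 3 has to wait for job 2 (finishes hour 10); job 1 (finishes hour 7). The latest of these is hour 10, so job 3 runs hour 10 to 10 + 4 = hour 14.
Job 4 cannot start until job 3 (finishes hour 14, plus 1-hour gap → hour 15); job 1 (finishes hour 7); job 2 (finishes hour 10). The controlling bound is hour 15, so job 4 finishes at 15 + 6 = hour 21.
Job 5 waits on job 4 (finishes hour 21), so the earliest it can start is hour 21.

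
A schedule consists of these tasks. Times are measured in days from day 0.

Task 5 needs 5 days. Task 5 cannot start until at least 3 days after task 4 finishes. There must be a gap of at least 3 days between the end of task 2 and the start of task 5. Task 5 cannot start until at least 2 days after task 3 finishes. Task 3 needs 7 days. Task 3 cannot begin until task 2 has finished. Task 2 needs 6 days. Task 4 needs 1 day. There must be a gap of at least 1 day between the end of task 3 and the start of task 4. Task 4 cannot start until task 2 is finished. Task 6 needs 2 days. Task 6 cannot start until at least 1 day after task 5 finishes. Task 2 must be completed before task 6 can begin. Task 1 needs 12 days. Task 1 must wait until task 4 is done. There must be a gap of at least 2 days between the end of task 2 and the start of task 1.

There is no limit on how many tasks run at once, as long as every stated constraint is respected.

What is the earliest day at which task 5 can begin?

18

Nothing blocks task 2, so it runs from day 0 to day 6.
Task 3 waits on task 2 (finishes day 6), so it starts at day 6 and finishes at 6 + 7 = day 13.
Task 4 needs all of task 3 (finishes day 13, plus 1-day gap → day 14); task 2 (finishes day 6). That puts its earliest start at day 14; it finishes at 14 + 1 = day 15.
Task 5 waits on task 4 (finishes day 15, plus 3-day gap → day 18); task 2 (finishes day 6, plus 3-day gap → day 9); task 3 (finishes day 13, plus 2-day gap → day 15). The latest of these is day 18, which is the earliest task 5 can start.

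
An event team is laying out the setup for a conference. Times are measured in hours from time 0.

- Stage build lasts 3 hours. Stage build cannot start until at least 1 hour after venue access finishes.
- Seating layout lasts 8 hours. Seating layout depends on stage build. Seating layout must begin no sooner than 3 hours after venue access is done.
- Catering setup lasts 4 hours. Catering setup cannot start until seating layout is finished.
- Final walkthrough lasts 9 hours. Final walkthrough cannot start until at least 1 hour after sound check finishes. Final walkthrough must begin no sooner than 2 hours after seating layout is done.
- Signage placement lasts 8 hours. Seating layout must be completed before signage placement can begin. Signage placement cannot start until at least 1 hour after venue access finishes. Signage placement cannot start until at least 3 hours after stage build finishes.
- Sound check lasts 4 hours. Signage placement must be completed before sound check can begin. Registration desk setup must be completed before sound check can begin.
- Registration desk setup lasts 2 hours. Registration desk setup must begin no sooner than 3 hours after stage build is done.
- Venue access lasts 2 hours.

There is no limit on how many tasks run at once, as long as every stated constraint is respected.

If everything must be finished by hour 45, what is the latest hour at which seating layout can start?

Nothing follows final walkthrough; the deadline of hour 45 is its only limit. It must start by 45 − 9 = hour 36.
Sound check must finish before final walkthrough (must start by hour 36, minus 1-hour gap → hour 35). With a 4-hour duration, sound check must start by 35 − 4 = hour 31.
Signage placement must finish before sound check (must start by hour 31). With an 8-hour duration, signage placement must start by 31 − 8 = hour 23.
To finish by hour 45, catering setup (duration 4) must start no later than hour 41.
For seating layout: signage placement (must start by hour 23); catering setup (must start by hour 41); final walkthrough (must start by hour 36, minus 2-hour gap → hour 34). The most restrictive is hour 23; with an 8-hour duration, seating layout must start by hour 15.

15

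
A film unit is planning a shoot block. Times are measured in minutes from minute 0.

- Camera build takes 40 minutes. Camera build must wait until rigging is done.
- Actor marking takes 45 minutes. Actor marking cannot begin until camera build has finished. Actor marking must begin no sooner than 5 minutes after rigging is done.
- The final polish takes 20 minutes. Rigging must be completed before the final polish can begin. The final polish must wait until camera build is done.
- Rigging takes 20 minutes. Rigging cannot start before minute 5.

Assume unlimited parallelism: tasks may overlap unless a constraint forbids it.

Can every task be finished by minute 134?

Rigging waits on its own release at minute 5, so it starts at minute 5 and finishes at 5 + 20 = minute 25.
Camera build waits on rigging (finishes minute 25), so it starts at minute 25 and finishes at 25 + 40 = minute 65.
The final polish cannot start until rigging (finishes minute 25); camera build (finishes minute 65). The controlling bound is minute 65, so the final polish finishes at 65 + 20 = minute 85.
Actor marking cannot start until camera build (finishes minute 65); rigging (finishes minute 25, plus 5-minute gap → minute 30). The controlling bound is minute 65, so actor marking finishes at 65 + 45 = minute 110.
Every task is finished by minute 110, which is no later than the deadline of 134, so the schedule is feasible.

Yes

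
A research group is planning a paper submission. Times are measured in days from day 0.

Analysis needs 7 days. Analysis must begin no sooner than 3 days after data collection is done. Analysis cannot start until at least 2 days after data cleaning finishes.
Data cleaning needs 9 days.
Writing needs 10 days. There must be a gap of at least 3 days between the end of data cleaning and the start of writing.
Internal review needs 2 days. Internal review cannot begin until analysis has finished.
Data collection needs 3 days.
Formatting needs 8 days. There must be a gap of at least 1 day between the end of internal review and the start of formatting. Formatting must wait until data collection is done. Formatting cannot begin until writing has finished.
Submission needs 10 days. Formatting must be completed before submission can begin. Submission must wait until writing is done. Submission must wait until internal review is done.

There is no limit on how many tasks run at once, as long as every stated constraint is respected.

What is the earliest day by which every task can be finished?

Data cleaning can start immediately at day 0; it finishes at day 9.
Writing waits on data cleaning (finishes day 9, plus 3-day gap → day 12), so it starts at day 12 and finishes at 12 + 10 = day 22.
Data collection has no prerequisites, so it starts at day 0 and finishes at day 3.
Analysis cannot start until data collection (finishes day 3, plus 3-day gap → day 6); data cleaning (finishes day 9, plus 2-day gap → day 11). The controlling bound is day 11, so analysis finishes at 11 + 7 = day 18.
Internal review waits on analysis (finishes day 18), so it starts at day 18 and finishes at 18 + 2 = day 20.
Formatting needs all of internal review (finishes day 20, plus 1-day gap → day 21); data collection (finishes day 3); writing (finishes day 22). That puts its earliest start at day 22; it finishes at 22 + 8 = day 30.
Submission needs all of formatting (finishes day 30); writing (finishes day 22); internal review (finishes day 20). That puts its earliest start at day 30; it finishes at 30 + 10 = day 40.
All tasks are finished once the last one completes. Finish times: Data collection at 3, Data cleaning at 9, Analysis at 18, Writing at 22, Internal review at 20, Formatting at 30, Submission at 40. The latest is day 40.

40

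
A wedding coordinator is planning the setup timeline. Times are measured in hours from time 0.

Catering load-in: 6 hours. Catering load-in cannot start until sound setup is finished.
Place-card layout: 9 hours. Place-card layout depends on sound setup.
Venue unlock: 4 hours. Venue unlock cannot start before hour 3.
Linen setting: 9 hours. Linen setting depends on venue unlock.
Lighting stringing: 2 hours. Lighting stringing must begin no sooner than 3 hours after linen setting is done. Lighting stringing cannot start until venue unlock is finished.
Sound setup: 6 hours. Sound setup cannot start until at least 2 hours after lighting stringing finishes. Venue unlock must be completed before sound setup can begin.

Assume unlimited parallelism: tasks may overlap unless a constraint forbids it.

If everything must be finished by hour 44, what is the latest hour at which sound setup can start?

29

Catering load-in must finish by hour 44; it takes 6 hours, so it must start by 44 − 6 = hour 38.
Nothing follows place-card layout; the deadline of hour 44 is its only limit. It must start by 44 − 9 = hour 35.
Sound setup feeds catering load-in (must start by hour 38); place-card layout (must start by hour 35). Taking the minimum, sound setup must finish by hour 35 and start by 35 − 6 = hour 29.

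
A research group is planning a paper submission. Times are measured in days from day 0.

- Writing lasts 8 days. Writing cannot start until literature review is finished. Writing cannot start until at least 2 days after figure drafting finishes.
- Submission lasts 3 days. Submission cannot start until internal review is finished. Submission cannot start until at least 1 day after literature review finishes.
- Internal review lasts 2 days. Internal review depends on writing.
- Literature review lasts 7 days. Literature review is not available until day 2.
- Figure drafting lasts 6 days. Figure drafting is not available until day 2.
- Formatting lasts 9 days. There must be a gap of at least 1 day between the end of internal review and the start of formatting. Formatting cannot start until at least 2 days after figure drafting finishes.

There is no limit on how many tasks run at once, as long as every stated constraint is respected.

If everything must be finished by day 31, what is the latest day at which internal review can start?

Formatting has no dependents, so it just needs to finish by day 31. Starting by 31 − 9 = day 22 achieves that.
Nothing follows submission; the deadline of day 31 is its only limit. It must start by 31 − 3 = day 28.
Internal review has several dependents: formatting (must start by day 22, minus 1-day gap → day 21); submission (must start by day 28). The earliest of those limits is day 21, so internal review must start by 21 − 2 = day 19.

19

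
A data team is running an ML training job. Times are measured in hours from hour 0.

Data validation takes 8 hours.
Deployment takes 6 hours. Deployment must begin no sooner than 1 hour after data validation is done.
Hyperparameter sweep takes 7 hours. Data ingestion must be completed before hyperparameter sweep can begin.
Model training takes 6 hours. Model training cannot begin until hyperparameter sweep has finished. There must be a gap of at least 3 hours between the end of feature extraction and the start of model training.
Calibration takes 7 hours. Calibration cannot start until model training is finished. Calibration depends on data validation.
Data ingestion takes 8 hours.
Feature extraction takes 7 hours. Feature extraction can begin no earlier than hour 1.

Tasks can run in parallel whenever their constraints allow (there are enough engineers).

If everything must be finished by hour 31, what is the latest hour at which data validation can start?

To finish by hour 31, calibration (duration 7) must start no later than hour 24.
Deployment must finish by hour 31; it takes 6 hours, so it must start by 31 − 6 = hour 25.
Data validation feeds calibration (must start by hour 24); deployment (must start by hour 25, minus 1-hour gap → hour 24). Taking the minimum, data validation must finish by hour 24 and start by 24 − 8 = hour 16.

16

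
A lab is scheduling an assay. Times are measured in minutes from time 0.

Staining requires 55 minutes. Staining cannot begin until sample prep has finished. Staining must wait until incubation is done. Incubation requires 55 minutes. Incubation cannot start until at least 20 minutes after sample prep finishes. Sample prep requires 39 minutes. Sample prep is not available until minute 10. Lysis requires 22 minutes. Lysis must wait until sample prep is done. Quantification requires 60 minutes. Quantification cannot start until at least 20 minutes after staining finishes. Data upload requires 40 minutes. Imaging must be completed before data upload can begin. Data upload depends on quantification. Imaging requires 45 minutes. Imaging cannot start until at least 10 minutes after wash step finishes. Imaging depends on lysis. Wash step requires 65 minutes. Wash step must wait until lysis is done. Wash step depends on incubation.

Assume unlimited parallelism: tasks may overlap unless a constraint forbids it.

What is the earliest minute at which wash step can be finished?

189

Sample prep waits on its own release at minute 10, so it starts at minute 10 and finishes at 10 + 39 = minute 49.
Incubation waits on sample prep (finishes minute 49, plus 20-minute gap → minute 69), so it starts at minute 69 and finishes at 69 + 55 = minute 124.
Lysis waits on sample prep (finishes minute 49), so it starts at minute 49 and finishes at 49 + 22 = minute 71.
Wash step has to wait for lysis (finishes minute 71); incubation (finishes minute 124). The latest of these is minute 124, so wash step runs minute 124 to 124 + 65 = minute 189.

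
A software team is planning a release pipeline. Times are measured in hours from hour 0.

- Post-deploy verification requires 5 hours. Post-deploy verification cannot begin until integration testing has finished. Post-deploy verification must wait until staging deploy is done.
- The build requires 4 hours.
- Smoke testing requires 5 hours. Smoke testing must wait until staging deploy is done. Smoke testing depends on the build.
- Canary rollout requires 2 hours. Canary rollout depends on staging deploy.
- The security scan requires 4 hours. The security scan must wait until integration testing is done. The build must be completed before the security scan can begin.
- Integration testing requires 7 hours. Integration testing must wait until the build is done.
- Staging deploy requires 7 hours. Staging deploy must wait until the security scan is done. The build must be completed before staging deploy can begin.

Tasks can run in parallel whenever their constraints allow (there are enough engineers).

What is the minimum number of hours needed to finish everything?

The build can start immediately at hour 0; it finishes at hour 4.
After the build (finishes hour 4), integration testing can start at hour 4 and finishes at hour 11.
The security scan cannot start until integration testing (finishes hour 11); the build (finishes hour 4). The controlling bound is hour 11, so the security scan finishes at 11 + 4 = hour 15.
Staging deploy cannot start until the security scan (finishes hour 15); the build (finishes hour 4). The controlling bound is hour 15, so staging deploy finishes at 15 + 7 = hour 22.
For post-deploy verification: integration testing (finishes hour 11); staging deploy (finishes hour 22). Taking the maximum gives a start of hour 22, and it finishes at 22 + 5 = hour 27.
After staging deploy (finishes hour 22), canary rollout can start at hour 22 and finishes at hour 24.
Smoke testing has to wait for staging deploy (finishes hour 22); the build (finishes hour 4). The latest of these is hour 22, so smoke testing runs hour 22 to 22 + 5 = hour 27.
All tasks are finished once the last one completes. Finish times: The build at 4, Integration testing at 11, The security scan at 15, Staging deploy at 22, Smoke testing at 27, Canary rollout at 24, Post-deploy verification at 27. The latest is hour 27.

27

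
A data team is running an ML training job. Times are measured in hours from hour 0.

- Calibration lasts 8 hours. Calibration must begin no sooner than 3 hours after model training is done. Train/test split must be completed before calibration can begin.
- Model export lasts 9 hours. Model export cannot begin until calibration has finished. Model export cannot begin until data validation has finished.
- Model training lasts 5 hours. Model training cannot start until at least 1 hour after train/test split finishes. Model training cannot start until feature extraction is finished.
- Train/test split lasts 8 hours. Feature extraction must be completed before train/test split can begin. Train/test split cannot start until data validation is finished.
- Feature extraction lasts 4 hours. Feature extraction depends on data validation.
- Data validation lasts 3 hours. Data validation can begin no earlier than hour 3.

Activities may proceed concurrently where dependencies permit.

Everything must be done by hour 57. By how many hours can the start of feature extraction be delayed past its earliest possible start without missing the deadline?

13

Data validation cannot begin until its own release at hour 3. It runs from hour 3 to 3 + 3 = hour 6.
Feature extraction waits on data validation (finishes hour 6), so it starts at hour 6 and finishes at 6 + 4 = hour 10.

Working backward from the deadline:
Nothing follows model export; the deadline of hour 57 is its only limit. It must start by 57 − 9 = hour 48.
Calibration has to be done before model export (must start by hour 48). That means finishing by hour 48, i.e. starting by 48 − 8 = hour 40.
Model training must finish before calibration (must start by hour 40, minus 3-hour gap → hour 37). With a 5-hour duration, model training must start by 37 − 5 = hour 32.
Train/test split feeds model training (must start by hour 32, minus 1-hour gap → hour 31); calibration (must start by hour 40). Taking the minimum, train/test split must finish by hour 31 and start by 31 − 8 = hour 23.
For feature extraction: train/test split (must start by hour 23); model training (must start by hour 32). The most restrictive is hour 23; with a 4-hour duration, feature extraction must start by hour 19.
So feature extraction can start as early as hour 6 and as late as hour 19, giving 19 − 6 = 13 hours of slack.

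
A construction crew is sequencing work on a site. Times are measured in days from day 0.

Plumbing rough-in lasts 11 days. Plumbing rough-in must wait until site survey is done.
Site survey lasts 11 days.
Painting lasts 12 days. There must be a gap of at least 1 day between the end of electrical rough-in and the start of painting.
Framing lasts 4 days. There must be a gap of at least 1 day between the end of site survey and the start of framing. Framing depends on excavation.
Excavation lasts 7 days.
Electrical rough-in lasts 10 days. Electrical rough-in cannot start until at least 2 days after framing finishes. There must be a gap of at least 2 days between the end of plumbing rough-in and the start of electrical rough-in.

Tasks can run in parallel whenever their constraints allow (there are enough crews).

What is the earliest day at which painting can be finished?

47

Excavation can start immediately at day 0; it finishes at day 7.
Nothing blocks site survey, so it runs from day 0 to day 11.
Plumbing rough-in waits on site survey (finishes day 11), so it starts at day 11 and finishes at 11 + 11 = day 22.
Framing has to wait for site survey (finishes day 11, plus 1-day gap → day 12); excavation (finishes day 7). The latest of these is day 12, so framing runs day 12 to 12 + 4 = day 16.
Electrical rough-in cannot start until framing (finishes day 16, plus 2-day gap → day 18); plumbing rough-in (finishes day 22, plus 2-day gap → day 24). The controlling bound is day 24, so electrical rough-in finishes at 24 + 10 = day 34.
Painting cannot begin until electrical rough-in (finishes day 34, plus 1-day gap → day 35). It runs from day 35 to 35 + 12 = day 47.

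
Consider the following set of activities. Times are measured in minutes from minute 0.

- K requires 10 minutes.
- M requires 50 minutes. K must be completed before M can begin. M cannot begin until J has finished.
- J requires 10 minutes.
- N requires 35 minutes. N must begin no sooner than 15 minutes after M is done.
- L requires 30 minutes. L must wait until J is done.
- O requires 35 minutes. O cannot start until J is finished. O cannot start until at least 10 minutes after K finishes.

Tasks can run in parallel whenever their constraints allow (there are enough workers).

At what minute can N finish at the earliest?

110

Nothing blocks K, so it runs from minute 0 to minute 10.
J can start immediately at minute 0; it finishes at minute 10.
M needs all of K (finishes minute 10); J (finishes minute 10). That puts its earliest start at minute 10; it finishes at 10 + 50 = minute 60.
N cannot begin until M (finishes minute 60, plus 15-minute gap → minute 75). It runs from minute 75 to 75 + 35 = minute 110.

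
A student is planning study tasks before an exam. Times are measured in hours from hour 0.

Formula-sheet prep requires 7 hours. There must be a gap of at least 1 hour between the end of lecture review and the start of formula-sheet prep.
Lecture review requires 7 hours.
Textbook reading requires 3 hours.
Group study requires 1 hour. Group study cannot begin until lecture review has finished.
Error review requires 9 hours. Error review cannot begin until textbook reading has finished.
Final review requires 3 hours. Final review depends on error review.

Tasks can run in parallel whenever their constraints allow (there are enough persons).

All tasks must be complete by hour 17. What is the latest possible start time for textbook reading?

Final review must finish by hour 17; it takes 3 hours, so it must start by 17 − 3 = hour 14.
Error review must finish before final review (must start by hour 14). With a 9-hour duration, error review must start by 14 − 9 = hour 5.
Textbook reading has to be done before error review (must start by hour 5). That means finishing by hour 5, i.e. starting by 5 − 3 = hour 2.

2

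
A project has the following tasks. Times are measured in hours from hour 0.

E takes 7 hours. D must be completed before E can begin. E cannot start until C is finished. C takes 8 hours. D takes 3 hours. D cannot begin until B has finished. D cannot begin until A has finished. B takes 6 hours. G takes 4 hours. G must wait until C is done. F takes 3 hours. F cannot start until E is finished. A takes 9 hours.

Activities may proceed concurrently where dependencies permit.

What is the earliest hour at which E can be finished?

19

Nothing blocks C, so it runs from hour 0 to hour 8.
B has no prerequisites, so it starts at hour 0 and finishes at hour 6.
A has no prerequisites, so it starts at hour 0 and finishes at hour 9.
D cannot start until B (finishes hour 6); A (finishes hour 9). The controlling bound is hour 9, so D finishes at 9 + 3 = hour 12.
E needs all of D (finishes hour 12); C (finishes hour 8). That puts its earliest start at hour 12; it finishes at 12 + 7 = hour 19.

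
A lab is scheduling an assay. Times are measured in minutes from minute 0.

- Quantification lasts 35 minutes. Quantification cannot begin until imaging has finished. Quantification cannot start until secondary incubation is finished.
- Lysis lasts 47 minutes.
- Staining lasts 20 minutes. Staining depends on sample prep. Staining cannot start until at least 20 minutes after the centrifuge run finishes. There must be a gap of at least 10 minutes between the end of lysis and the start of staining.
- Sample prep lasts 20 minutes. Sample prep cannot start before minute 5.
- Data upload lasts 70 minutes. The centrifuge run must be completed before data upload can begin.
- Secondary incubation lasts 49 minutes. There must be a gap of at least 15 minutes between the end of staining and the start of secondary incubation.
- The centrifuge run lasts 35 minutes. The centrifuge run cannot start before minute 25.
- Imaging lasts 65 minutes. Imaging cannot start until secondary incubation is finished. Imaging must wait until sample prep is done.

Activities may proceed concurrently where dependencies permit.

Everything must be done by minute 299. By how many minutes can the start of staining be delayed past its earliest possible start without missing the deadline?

The centrifuge run cannot begin until its own release at minute 25. It runs from minute 25 to 25 + 35 = minute 60.
Lysis has no prerequisites, so it starts at minute 0 and finishes at minute 47.
After its own release at minute 5, sample prep can start at minute 5 and finishes at minute 25.
Staining has to wait for sample prep (finishes minute 25); the centrifuge run (finishes minute 60, plus 20-minute gap → minute 80); lysis (finishes minute 47, plus 10-minute gap → minute 57). The latest of these is minute 80, so staining runs minute 80 to 80 + 20 = minute 100.

Working backward from the deadline:
Quantification must finish by minute 299; it takes 35 minutes, so it must start by 299 − 35 = minute 264.
Imaging must finish before quantification (must start by minute 264). With a 65-minute duration, imaging must start by 264 − 65 = minute 199.
Secondary incubation has several dependents: imaging (must start by minute 199); quantification (must start by minute 264). The earliest of those limits is minute 199, so secondary incubation must start by 199 − 49 = minute 150.
Staining must finish before secondary incubation (must start by minute 150, minus 15-minute gap → minute 135). With a 20-minute duration, staining must start by 135 − 20 = minute 115.
So staining can start as early as minute 80 and as late as minute 115, giving 115 − 80 = 35 minutes of slack.

35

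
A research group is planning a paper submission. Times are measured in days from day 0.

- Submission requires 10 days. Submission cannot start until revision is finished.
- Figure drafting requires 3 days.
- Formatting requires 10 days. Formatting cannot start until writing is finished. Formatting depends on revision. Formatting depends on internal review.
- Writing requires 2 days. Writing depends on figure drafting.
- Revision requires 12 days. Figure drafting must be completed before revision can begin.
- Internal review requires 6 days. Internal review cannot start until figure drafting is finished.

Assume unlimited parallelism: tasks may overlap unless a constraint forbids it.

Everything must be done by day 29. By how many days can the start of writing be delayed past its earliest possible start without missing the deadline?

14

Figure drafting can start immediately at day 0; it finishes at day 3.
After figure drafting (finishes day 3), writing can start at day 3 and finishes at day 5.

Working backward from the deadline:
Formatting has no dependents, so it just needs to finish by day 29. Starting by 29 − 10 = day 19 achieves that.
Writing has to be done before formatting (must start by day 19). That means finishing by day 19, i.e. starting by 19 − 2 = day 17.
So writing can start as early as day 3 and as late as day 17, giving 17 − 3 = 14 days of slack.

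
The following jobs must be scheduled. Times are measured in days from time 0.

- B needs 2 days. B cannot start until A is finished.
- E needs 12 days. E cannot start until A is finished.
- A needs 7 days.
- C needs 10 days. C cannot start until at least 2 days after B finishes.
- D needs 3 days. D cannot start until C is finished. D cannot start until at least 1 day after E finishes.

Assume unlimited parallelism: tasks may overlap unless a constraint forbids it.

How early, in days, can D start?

21

A has no prerequisites, so it starts at day 0 and finishes at day 7.
E waits on A (finishes day 7), so it starts at day 7 and finishes at 7 + 12 = day 19.
After A (finishes day 7), B can start at day 7 and finishes at day 9.
C cannot begin until B (finishes day 9, plus 2-day gap → day 11). It runs from day 11 to 11 + 10 = day 21.
D waits on C (finishes day 21); E (finishes day 19, plus 1-day gap → day 20). The latest of these is day 21, which is the earliest D can start.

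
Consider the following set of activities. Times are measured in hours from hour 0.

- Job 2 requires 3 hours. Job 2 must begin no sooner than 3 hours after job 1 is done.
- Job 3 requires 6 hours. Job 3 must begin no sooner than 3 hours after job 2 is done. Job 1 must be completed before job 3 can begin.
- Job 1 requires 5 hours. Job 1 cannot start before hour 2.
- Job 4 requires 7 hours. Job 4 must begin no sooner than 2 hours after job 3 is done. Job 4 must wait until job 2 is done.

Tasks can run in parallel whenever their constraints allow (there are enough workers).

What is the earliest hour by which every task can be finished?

Job 1 waits on its own release at hour 2, so it starts at hour 2 and finishes at 2 + 5 = hour 7.
After job 1 (finishes hour 7, plus 3-hour gap → hour 10), job 2 can start at hour 10 and finishes at hour 13.
Job 3 needs all of job 2 (finishes hour 13, plus 3-hour gap → hour 16); job 1 (finishes hour 7). That puts its earliest start at hour 16; it finishes at 16 + 6 = hour 22.
Job 4 has to wait for job 3 (finishes hour 22, plus 2-hour gap → hour 24); job 2 (finishes hour 13). The latest of these is hour 24, so job 4 runs hour 24 to 24 + 7 = hour 31.
All tasks are finished once the last one completes. Finish times: Job 1 at 7, Job 2 at 13, Job 3 at 22, Job 4 at 31. The latest is hour 31.

31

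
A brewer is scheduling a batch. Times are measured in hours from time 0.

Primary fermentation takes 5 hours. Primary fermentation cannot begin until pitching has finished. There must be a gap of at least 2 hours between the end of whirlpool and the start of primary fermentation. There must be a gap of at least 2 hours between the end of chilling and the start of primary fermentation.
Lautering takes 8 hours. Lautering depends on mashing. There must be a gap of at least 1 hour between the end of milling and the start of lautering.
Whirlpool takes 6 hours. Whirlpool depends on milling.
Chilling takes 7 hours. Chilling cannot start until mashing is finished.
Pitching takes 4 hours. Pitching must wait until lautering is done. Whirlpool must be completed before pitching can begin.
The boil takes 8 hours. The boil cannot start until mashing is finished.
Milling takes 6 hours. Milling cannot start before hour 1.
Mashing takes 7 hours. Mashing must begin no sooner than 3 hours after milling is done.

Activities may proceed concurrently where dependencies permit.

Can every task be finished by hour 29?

No

After its own release at hour 1, milling can start at hour 1 and finishes at hour 7.
Whirlpool waits on milling (finishes hour 7), so it starts at hour 7 and finishes at 7 + 6 = hour 13.
After milling (finishes hour 7, plus 3-hour gap → hour 10), mashing can start at hour 10 and finishes at hour 17.
Chilling waits on mashing (finishes hour 17), so it starts at hour 17 and finishes at 17 + 7 = hour 24.
After mashing (finishes hour 17), the boil can start at hour 17 and finishes at hour 25.
Lautering needs all of mashing (finishes hour 17); milling (finishes hour 7, plus 1-hour gap → hour 8). That puts its earliest start at hour 17; it finishes at 17 + 8 = hour 25.
For pitching: lautering (finishes hour 25); whirlpool (finishes hour 13). Taking the maximum gives a start of hour 25, and it finishes at 25 + 4 = hour 29.
For primary fermentation: pitching (finishes hour 29); whirlpool (finishes hour 13, plus 2-hour gap → hour 15); chilling (finishes hour 24, plus 2-hour gap → hour 26). Taking the maximum gives a start of hour 29, and it finishes at 29 + 5 = hour 34.
The earliest everything can be done is hour 34, which is after the deadline of 29, so it is not possible.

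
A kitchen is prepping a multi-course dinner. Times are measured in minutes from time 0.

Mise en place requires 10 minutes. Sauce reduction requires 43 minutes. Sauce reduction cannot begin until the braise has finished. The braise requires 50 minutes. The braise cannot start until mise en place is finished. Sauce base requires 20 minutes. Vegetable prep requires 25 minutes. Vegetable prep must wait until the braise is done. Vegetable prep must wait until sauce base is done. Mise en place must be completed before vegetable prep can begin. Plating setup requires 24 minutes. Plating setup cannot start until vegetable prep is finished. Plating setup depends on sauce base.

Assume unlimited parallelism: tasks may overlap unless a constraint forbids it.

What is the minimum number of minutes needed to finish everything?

Nothing blocks sauce base, so it runs from minute 0 to minute 20.
Mise en place can start immediately at minute 0; it finishes at minute 10.
The braise cannot begin until mise en place (finishes minute 10). It runs from minute 10 to 10 + 50 = minute 60.
Sauce reduction waits on the braise (finishes minute 60), so it starts at minute 60 and finishes at 60 + 43 = minute 103.
For vegetable prep: the braise (finishes minute 60); sauce base (finishes minute 20); mise en place (finishes minute 10). Taking the maximum gives a start of minute 60, and it finishes at 60 + 25 = minute 85.
Plating setup has to wait for vegetable prep (finishes minute 85); sauce base (finishes minute 20). The latest of these is minute 85, so plating setup runs minute 85 to 85 + 24 = minute 109.
All tasks are finished once the last one completes. Finish times: Mise en place at 10, Sauce base at 20, The braise at 60, Vegetable prep at 85, Sauce reduction at 103, Plating setup at 109. The latest is minute 109.

109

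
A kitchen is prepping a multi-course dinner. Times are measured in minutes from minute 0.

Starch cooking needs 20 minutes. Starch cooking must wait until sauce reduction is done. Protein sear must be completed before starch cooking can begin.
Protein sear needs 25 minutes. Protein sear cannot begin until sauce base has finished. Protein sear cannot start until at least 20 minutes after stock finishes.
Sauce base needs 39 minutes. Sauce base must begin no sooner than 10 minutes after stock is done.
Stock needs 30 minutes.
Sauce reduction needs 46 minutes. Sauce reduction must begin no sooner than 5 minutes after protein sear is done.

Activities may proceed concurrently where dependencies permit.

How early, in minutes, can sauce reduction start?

109

Stock can start immediately at minute 0; it finishes at minute 30.
After stock (finishes minute 30, plus 10-minute gap → minute 40), sauce base can start at minute 40 and finishes at minute 79.
Protein sear cannot start until sauce base (finishes minute 79); stock (finishes minute 30, plus 20-minute gap → minute 50). The controlling bound is minute 79, so protein sear finishes at 79 + 25 = minute 104.
Sauce reduction waits on protein sear (finishes minute 104, plus 5-minute gap → minute 109), so the earliest it can start is minute 109.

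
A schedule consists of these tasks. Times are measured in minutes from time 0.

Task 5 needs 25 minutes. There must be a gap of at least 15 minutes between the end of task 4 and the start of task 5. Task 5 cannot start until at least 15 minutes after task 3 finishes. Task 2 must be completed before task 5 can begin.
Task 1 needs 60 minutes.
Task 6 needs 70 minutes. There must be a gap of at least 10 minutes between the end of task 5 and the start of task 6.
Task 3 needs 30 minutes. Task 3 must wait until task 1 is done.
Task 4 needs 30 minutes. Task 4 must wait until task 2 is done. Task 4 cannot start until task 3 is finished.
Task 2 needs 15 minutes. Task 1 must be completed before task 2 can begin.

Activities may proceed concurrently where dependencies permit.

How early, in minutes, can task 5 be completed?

Nothing blocks task 1, so it runs from minute 0 to minute 60.
Task 3 cannot begin until task 1 (finishes minute 60). It runs from minute 60 to 60 + 30 = minute 90.
After task 1 (finishes minute 60), task 2 can start at minute 60 and finishes at minute 75.
Task 4 needs all of task 2 (finishes minute 75); task 3 (finishes minute 90). That puts its earliest start at minute 90; it finishes at 90 + 30 = minute 120.
Task 5 cannot start until task 4 (finishes minute 120, plus 15-minute gap → minute 135); task 3 (finishes minute 90, plus 15-minute gap → minute 105); task 2 (finishes minute 75). The controlling bound is minute 135, so task 5 finishes at 135 + 25 = minute 160.

160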